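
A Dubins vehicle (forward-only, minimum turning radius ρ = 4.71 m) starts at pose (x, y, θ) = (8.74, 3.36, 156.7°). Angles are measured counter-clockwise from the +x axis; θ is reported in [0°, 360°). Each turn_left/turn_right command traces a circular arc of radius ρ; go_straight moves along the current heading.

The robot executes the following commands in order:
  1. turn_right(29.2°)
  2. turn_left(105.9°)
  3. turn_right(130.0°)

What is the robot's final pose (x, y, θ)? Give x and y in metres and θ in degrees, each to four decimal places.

(-9.0147, 6.4763, 103.4000°)

set_pose: (x, y, θ) = (8.7400, 3.3600, 156.7000°), ρ = 4.71
turn_right(29.2°): centre at ρ to the right, rotate −29.2° → (6.8663, 4.8186, 127.5000°)
turn_left(105.9°): centre at ρ to the left, rotate +105.9° → (-0.6516, 4.7596, 233.4000°)
turn_right(130.0°): centre at ρ to the right, rotate −130.0° → (-9.0147, 6.4763, 103.4000°)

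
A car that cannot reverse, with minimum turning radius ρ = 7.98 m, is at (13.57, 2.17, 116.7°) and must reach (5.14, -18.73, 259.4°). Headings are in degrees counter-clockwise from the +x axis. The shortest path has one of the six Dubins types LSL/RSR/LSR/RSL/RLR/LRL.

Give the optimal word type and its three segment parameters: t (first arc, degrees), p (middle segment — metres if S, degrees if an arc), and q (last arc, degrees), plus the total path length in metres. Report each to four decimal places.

LSR: t = 184.0421°, p = 8.9452 m, q = 41.3421°, L = 40.3361 m

Let ψ = atan2(Δy, Δx) = atan2(-20.90, -8.43) = -111.9666° be the start→goal bearing.
Normalize: d = |goal − start| / ρ = 22.536080/7.98 = 2.824070, α = (θ_start − ψ) mod 360° = 228.6666° = 3.990986 rad, β = (θ_goal − ψ) mod 360° = 11.3666° = 0.198385 rad.
Common terms: sin α = -0.750880, cos α = -0.660439, sin β = 0.197087, cos β = 0.980386, cos(α−β) = -0.795473, d² = 7.975372. Work in radians in the unit-radius frame; every candidate has L = ρ·(t + p + q).
LSL: p² = 2 + d² − 2cos(α−β) + 2d(sin α − sin β) = 6.212071; p = √p² = 2.492403; φ = atan2(cos β − cos α, d + sin α − sin β) = 0.718599 rad; t = (φ − α) mod 2π = 3.010798 rad, q = (β − φ) mod 2π = 5.762972 rad → L = 7.98·(3.010798 + 2.492403 + 5.762972) = 7.98·11.266173 = 89.904059 m
RSR: p² = 2 + d² − 2cos(α−β) + 2d(sin β − sin α) = 16.920567; p = √p² = 4.113462; φ = atan2(cos α − cos β, d − sin α + sin β) = -0.410308 rad; t = (α − φ) mod 2π = 4.401294 rad, q = (φ − β) mod 2π = 5.674492 rad → L = 7.98·(4.401294 + 4.113462 + 5.674492) = 7.98·14.189247 = 113.230195 m
LSR: p² = d² − 2 + 2cos(α−β) + 2d(sin α + sin β) = 1.256524; p = √p² = 1.120948; φ = atan2(−cos α − cos β, d + sin α + sin β) − atan2(−2, p) = 0.919941 rad; t = (φ − α) mod 2π = 3.212140 rad, q = (φ − β) mod 2π = 0.721555 rad → L = 7.98·(3.212140 + 1.120948 + 0.721555) = 7.98·5.054643 = 40.336051 m
RSL: p² = d² − 2 + 2cos(α−β) − 2d(sin α + sin β) = 7.512327; p = √p² = 2.740862; φ = atan2(cos α + cos β, d − sin α − sin β) − atan2(2, p) = -0.535943 rad; t = (α − φ) mod 2π = 4.526929 rad, q = (β − φ) mod 2π = 0.734329 rad → L = 7.98·(4.526929 + 2.740862 + 0.734329) = 7.98·8.002120 = 63.856919 m
RLR: c = (6 − d² + 2cos(α−β) + 2d(sin α − sin β))/8 = -1.115071, |c| > 1 → infeasible
LRL: c = (6 − d² + 2cos(α−β) − 2d(sin α − sin β))/8 = 0.223491; p = 2π − arccos c = 4.937784 rad; φ = atan2(cos β − cos α, d + sin α − sin β) = 0.718599 rad; t = (φ − α + p/2) mod 2π = 5.479690 rad, q = (β − α − t + p) mod 2π = 1.948679 rad → L = 7.98·(5.479690 + 4.937784 + 1.948679) = 7.98·12.366152 = 98.681895 m
Shortest: LSR with L = 40.336051 m ≈ 40.3361 m
Convert LSR to answer units (arcs ×180/π): t = 3.212140·180/π = 184.0421°, p = ρ·p = 7.98·1.120948 = 8.9452 m, q = 0.721555·180/π = 41.3421°, L = 40.3361 m.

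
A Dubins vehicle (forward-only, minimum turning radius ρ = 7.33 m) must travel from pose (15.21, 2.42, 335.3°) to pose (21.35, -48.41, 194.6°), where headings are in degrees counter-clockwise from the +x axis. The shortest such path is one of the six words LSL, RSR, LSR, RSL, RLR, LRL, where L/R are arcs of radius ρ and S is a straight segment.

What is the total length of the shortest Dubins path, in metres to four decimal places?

55.8000 m

Let ψ = atan2(Δy, Δx) = atan2(-50.83, 6.14) = -83.1123° be the start→goal bearing.
Normalize: d = |goal − start| / ρ = 51.199497/7.33 = 6.984925, α = (θ_start − ψ) mod 360° = 58.4123° = 1.019488 rad, β = (θ_goal − ψ) mod 360° = 277.7123° = 4.846995 rad.
Common terms: sin α = 0.851840, cos α = 0.523802, sin β = -0.990954, cos β = 0.134200, cos(α−β) = -0.773840, d² = 48.789171. Work in radians in the unit-radius frame; every candidate has L = ρ·(t + p + q).
LSL: p² = 2 + d² − 2cos(α−β) + 2d(sin α − sin β) = 78.080407; p = √p² = 8.836312; φ = atan2(cos β − cos α, d + sin α − sin β) = -0.044105 rad; t = (φ − α) mod 2π = 5.219592 rad, q = (β − φ) mod 2π = 4.891100 rad → L = 7.33·(5.219592 + 8.836312 + 4.891100) = 7.33·18.947004 = 138.881541 m
RSR: p² = 2 + d² − 2cos(α−β) + 2d(sin β − sin α) = 26.593296; p = √p² = 5.156869; φ = atan2(cos α − cos β, d − sin α + sin β) = 0.075622 rad; t = (α − φ) mod 2π = 0.943865 rad, q = (φ − β) mod 2π = 1.511813 rad → L = 7.33·(0.943865 + 5.156869 + 1.511813) = 7.33·7.612547 = 55.799970 m
LSR: p² = d² − 2 + 2cos(α−β) + 2d(sin α + sin β) = 43.298081; p = √p² = 6.580128; φ = atan2(−cos α − cos β, d + sin α + sin β) − atan2(−2, p) = 0.199249 rad; t = (φ − α) mod 2π = 5.462947 rad, q = (φ − β) mod 2π = 1.635440 rad → L = 7.33·(5.462947 + 6.580128 + 1.635440) = 7.33·13.678515 = 100.263514 m
RSL: p² = d² − 2 + 2cos(α−β) − 2d(sin α + sin β) = 47.184900; p = √p² = 6.869127; φ = atan2(cos α + cos β, d − sin α − sin β) − atan2(2, p) = -0.191223 rad; t = (α − φ) mod 2π = 1.210710 rad, q = (β − φ) mod 2π = 5.038217 rad → L = 7.33·(1.210710 + 6.869127 + 5.038217) = 7.33·13.118055 = 96.155339 m
RLR: c = (6 − d² + 2cos(α−β) + 2d(sin α − sin β))/8 = -2.324162, |c| > 1 → infeasible
LRL: c = (6 − d² + 2cos(α−β) − 2d(sin α − sin β))/8 = -8.760051, |c| > 1 → infeasible
Shortest: RSR with L = 55.799970 m ≈ 55.8000 m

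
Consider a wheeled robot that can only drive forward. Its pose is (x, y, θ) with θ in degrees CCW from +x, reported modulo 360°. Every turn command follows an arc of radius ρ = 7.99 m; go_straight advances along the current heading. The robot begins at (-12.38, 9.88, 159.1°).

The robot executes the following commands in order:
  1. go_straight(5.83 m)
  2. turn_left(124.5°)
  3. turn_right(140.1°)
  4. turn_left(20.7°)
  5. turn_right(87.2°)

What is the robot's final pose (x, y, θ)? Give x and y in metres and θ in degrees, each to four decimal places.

(-49.1481, 5.0659, 77.0000°)

set_pose: (x, y, θ) = (-12.3800, 9.8800, 159.1000°), ρ = 7.99
go_straight(5.83): x += 5.83·cos θ, y += 5.83·sin θ → (-17.8264, 11.9598, 159.1000°)
turn_left(124.5°): centre at ρ to the left, rotate +124.5° → (-28.4427, 2.6167, 283.6000°)
turn_right(140.1°): centre at ρ to the right, rotate −140.1° → (-40.9613, -5.6849, 143.5000°)
turn_left(20.7°): centre at ρ to the left, rotate +20.7° → (-43.5384, -4.4196, 164.2000°)
turn_right(87.2°): centre at ρ to the right, rotate −87.2° → (-49.1481, 5.0659, 77.0000°)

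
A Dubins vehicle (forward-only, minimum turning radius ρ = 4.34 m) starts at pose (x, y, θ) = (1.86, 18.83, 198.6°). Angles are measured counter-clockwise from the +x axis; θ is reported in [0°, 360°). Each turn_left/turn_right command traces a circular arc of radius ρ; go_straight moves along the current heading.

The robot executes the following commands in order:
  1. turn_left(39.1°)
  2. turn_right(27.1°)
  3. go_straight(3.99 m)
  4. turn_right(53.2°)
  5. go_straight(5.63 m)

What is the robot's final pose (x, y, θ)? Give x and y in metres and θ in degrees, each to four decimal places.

set_pose: (x, y, θ) = (1.8600, 18.8300, 198.6000°), ρ = 4.34
turn_left(39.1°): centre at ρ to the left, rotate +39.1° → (-0.4242, 17.0358, 237.7000°)
turn_right(27.1°): centre at ρ to the right, rotate −27.1° → (-1.8833, 15.6192, 210.6000°)
go_straight(3.99): x += 3.99·cos θ, y += 3.99·sin θ → (-5.3177, 13.5882, 210.6000°)
turn_right(53.2°): centre at ρ to the right, rotate −53.2° → (-9.1948, 13.3171, 157.4000°)
go_straight(5.63): x += 5.63·cos θ, y += 5.63·sin θ → (-14.3925, 15.4806, 157.4000°)

(-14.3925, 15.4806, 157.4000°)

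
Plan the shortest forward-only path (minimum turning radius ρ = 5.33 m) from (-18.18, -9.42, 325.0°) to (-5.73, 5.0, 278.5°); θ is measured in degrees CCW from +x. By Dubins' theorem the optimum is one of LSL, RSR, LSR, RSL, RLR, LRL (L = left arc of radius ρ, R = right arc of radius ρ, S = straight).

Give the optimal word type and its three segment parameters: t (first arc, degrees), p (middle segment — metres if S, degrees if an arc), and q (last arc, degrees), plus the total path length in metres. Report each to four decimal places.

LRL: t = 192.6738°, p = 242.3944°, q = 3.2206°, L = 40.7723 m

Let ψ = atan2(Δy, Δx) = atan2(14.42, 12.45) = 49.1932° be the start→goal bearing.
Normalize: d = |goal − start| / ρ = 19.050955/5.33 = 3.574288, α = (θ_start − ψ) mod 360° = 275.8068° = 4.813737 rad, β = (θ_goal − ψ) mod 360° = 229.3068° = 4.002159 rad.
Common terms: sin α = -0.994869, cos α = 0.101174, sin β = -0.758212, cos β = -0.652008, cos(α−β) = 0.688355, d² = 12.775535. Work in radians in the unit-radius frame; every candidate has L = ρ·(t + p + q).
LSL: p² = 2 + d² − 2cos(α−β) + 2d(sin α − sin β) = 11.707066; p = √p² = 3.421559; φ = atan2(cos β − cos α, d + sin α − sin β) = -0.221946 rad; t = (φ − α) mod 2π = 1.247502 rad, q = (β − φ) mod 2π = 4.224105 rad → L = 5.33·(1.247502 + 3.421559 + 4.224105) = 5.33·8.893166 = 47.400576 m
RSR: p² = 2 + d² − 2cos(α−β) + 2d(sin β − sin α) = 15.090586; p = √p² = 3.884660; φ = atan2(cos α − cos β, d − sin α + sin β) = 0.195122 rad; t = (α − φ) mod 2π = 4.618615 rad, q = (φ − β) mod 2π = 2.476149 rad → L = 5.33·(4.618615 + 3.884660 + 2.476149) = 5.33·10.979424 = 58.520328 m
LSR: p² = d² − 2 + 2cos(α−β) + 2d(sin α + sin β) = -0.379785 < 0 → infeasible
RSL: p² = d² − 2 + 2cos(α−β) − 2d(sin α + sin β) = 24.684274; p = √p² = 4.968327; φ = atan2(cos α + cos β, d − sin α − sin β) − atan2(2, p) = -0.485734 rad; t = (α − φ) mod 2π = 5.299470 rad, q = (β − φ) mod 2π = 4.487892 rad → L = 5.33·(5.299470 + 4.968327 + 4.487892) = 5.33·14.755690 = 78.647827 m
RLR: c = (6 − d² + 2cos(α−β) + 2d(sin α − sin β))/8 = -0.886323; p = 2π − arccos c = 3.623045 rad; φ = atan2(cos α − cos β, d − sin α + sin β) = 0.195122 rad; t = (α − φ + p/2) mod 2π = 0.146952 rad, q = (α − β − t + p) mod 2π = 4.287671 rad → L = 5.33·(0.146952 + 3.623045 + 4.287671) = 5.33·8.057669 = 42.947373 m
LRL: c = (6 − d² + 2cos(α−β) − 2d(sin α − sin β))/8 = -0.463383; p = 2π − arccos c = 4.230580 rad; φ = atan2(cos β − cos α, d + sin α − sin β) = -0.221946 rad; t = (φ − α + p/2) mod 2π = 3.362792 rad, q = (β − α − t + p) mod 2π = 0.056210 rad → L = 5.33·(3.362792 + 4.230580 + 0.056210) = 5.33·7.649581 = 40.772268 m
Shortest: LRL with L = 40.772268 m ≈ 40.7723 m
Convert LRL to answer units (arcs ×180/π): t = 3.362792·180/π = 192.6738°, p = 4.230580·180/π = 242.3944°, q = 0.056210·180/π = 3.2206°, L = 40.7723 m.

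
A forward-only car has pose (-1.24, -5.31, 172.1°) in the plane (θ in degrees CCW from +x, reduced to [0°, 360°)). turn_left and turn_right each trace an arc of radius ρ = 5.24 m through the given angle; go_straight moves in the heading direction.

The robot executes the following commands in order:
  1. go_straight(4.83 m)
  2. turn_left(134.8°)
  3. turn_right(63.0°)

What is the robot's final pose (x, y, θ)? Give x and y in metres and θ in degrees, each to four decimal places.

set_pose: (x, y, θ) = (-1.2400, -5.3100, 172.1000°), ρ = 5.24
go_straight(4.83): x += 4.83·cos θ, y += 4.83·sin θ → (-6.0242, -4.6461, 172.1000°)
turn_left(134.8°): centre at ρ to the left, rotate +134.8° → (-10.9347, -12.9826, 306.9000°)
turn_right(63.0°): centre at ρ to the right, rotate −63.0° → (-10.4194, -18.4341, 243.9000°)

(-10.4194, -18.4341, 243.9000°)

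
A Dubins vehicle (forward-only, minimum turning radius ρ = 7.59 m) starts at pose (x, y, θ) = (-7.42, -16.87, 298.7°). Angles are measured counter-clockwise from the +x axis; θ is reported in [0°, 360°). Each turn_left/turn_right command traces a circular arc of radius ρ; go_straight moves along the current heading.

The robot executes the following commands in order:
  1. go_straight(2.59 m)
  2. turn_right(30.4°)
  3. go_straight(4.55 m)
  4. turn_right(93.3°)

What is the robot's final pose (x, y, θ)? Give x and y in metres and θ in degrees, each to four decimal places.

(-13.6303, -34.8958, 175.0000°)

set_pose: (x, y, θ) = (-7.4200, -16.8700, 298.7000°), ρ = 7.59
go_straight(2.59): x += 2.59·cos θ, y += 2.59·sin θ → (-6.1762, -19.1418, 298.7000°)
turn_right(30.4°): centre at ρ to the right, rotate −30.4° → (-5.2471, -23.0119, 268.3000°)
go_straight(4.55): x += 4.55·cos θ, y += 4.55·sin θ → (-5.3821, -27.5599, 268.3000°)
turn_right(93.3°): centre at ρ to the right, rotate −93.3° → (-13.6303, -34.8958, 175.0000°)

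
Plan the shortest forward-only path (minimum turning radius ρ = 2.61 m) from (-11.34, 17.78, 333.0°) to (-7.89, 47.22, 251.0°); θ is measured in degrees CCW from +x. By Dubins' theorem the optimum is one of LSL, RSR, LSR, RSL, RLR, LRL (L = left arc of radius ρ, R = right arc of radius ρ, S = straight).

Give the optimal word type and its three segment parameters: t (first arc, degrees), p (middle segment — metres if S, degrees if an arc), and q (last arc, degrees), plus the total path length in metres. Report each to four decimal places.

LSL: t = 106.7850°, p = 26.6878 m, q = 171.2150°, L = 39.3515 m

Let ψ = atan2(Δy, Δx) = atan2(29.44, 3.45) = 83.3161° be the start→goal bearing.
Normalize: d = |goal − start| / ρ = 29.641459/2.61 = 11.356881, α = (θ_start − ψ) mod 360° = 249.6839° = 4.357806 rad, β = (θ_goal − ψ) mod 360° = 167.6839° = 2.926636 rad.
Common terms: sin α = -0.937791, cos α = -0.347200, sin β = 0.213306, cos β = -0.976986, cos(α−β) = 0.139173, d² = 128.978744. Work in radians in the unit-radius frame; every candidate has L = ρ·(t + p + q).
LSL: p² = 2 + d² − 2cos(α−β) + 2d(sin α − sin β) = 104.554661; p = √p² = 10.225197; φ = atan2(cos β − cos α, d + sin α − sin β) = -0.061631 rad; t = (φ − α) mod 2π = 1.863749 rad, q = (β − φ) mod 2π = 2.988266 rad → L = 2.61·(1.863749 + 10.225197 + 2.988266) = 2.61·15.077213 = 39.351525 m
RSR: p² = 2 + d² − 2cos(α−β) + 2d(sin β − sin α) = 156.846134; p = √p² = 12.523823; φ = atan2(cos α − cos β, d − sin α + sin β) = 0.050308 rad; t = (α − φ) mod 2π = 4.307497 rad, q = (φ − β) mod 2π = 3.406858 rad → L = 2.61·(4.307497 + 12.523823 + 3.406858) = 2.61·20.238178 = 52.821645 m
LSR: p² = d² − 2 + 2cos(α−β) + 2d(sin α + sin β) = 110.801295; p = √p² = 10.526219; φ = atan2(−cos α − cos β, d + sin α + sin β) − atan2(−2, p) = 0.311668 rad; t = (φ − α) mod 2π = 2.237048 rad, q = (φ − β) mod 2π = 3.668218 rad → L = 2.61·(2.237048 + 10.526219 + 3.668218) = 2.61·16.431485 = 42.886177 m
RSL: p² = d² − 2 + 2cos(α−β) − 2d(sin α + sin β) = 143.712884; p = √p² = 11.988031; φ = atan2(cos α + cos β, d − sin α − sin β) − atan2(2, p) = -0.274480 rad; t = (α − φ) mod 2π = 4.632286 rad, q = (β − φ) mod 2π = 3.201116 rad → L = 2.61·(4.632286 + 11.988031 + 3.201116) = 2.61·19.821433 = 51.733939 m
RLR: c = (6 − d² + 2cos(α−β) + 2d(sin α − sin β))/8 = -18.605767, |c| > 1 → infeasible
LRL: c = (6 − d² + 2cos(α−β) − 2d(sin α − sin β))/8 = -12.069333, |c| > 1 → infeasible
Shortest: LSL with L = 39.351525 m ≈ 39.3515 m
Convert LSL to answer units (arcs ×180/π): t = 1.863749·180/π = 106.7850°, p = ρ·p = 2.61·10.225197 = 26.6878 m, q = 2.988266·180/π = 171.2150°, L = 39.3515 m.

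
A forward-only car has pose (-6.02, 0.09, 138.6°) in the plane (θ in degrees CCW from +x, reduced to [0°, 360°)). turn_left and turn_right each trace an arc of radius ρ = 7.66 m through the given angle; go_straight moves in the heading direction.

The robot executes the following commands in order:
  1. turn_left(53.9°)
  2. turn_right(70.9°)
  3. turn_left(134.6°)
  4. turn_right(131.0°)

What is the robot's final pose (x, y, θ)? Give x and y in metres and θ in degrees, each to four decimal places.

(-48.5871, 0.5124, 125.2000°)

set_pose: (x, y, θ) = (-6.0200, 0.0900, 138.6000°), ρ = 7.66
turn_left(53.9°): centre at ρ to the left, rotate +53.9° → (-12.7436, 1.8226, 192.5000°)
turn_right(70.9°): centre at ρ to the right, rotate −70.9° → (-20.9257, 5.2873, 121.6000°)
turn_left(134.6°): centre at ρ to the left, rotate +134.6° → (-34.8888, 3.1007, 256.2000°)
turn_right(131.0°): centre at ρ to the right, rotate −131.0° → (-48.5871, 0.5124, 125.2000°)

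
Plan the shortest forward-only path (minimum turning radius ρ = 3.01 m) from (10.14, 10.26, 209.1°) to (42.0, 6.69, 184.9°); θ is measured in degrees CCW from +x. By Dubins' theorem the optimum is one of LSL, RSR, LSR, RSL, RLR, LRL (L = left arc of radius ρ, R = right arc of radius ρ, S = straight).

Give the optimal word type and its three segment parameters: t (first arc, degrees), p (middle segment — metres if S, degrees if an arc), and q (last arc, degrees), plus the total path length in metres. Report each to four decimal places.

Let ψ = atan2(Δy, Δx) = atan2(-3.57, 31.86) = -6.3935° be the start→goal bearing.
Normalize: d = |goal − start| / ρ = 32.059390/3.01 = 10.650960, α = (θ_start − ψ) mod 360° = 215.4935° = 3.761071 rad, β = (θ_goal − ψ) mod 360° = 191.2935° = 3.338701 rad.
Common terms: sin α = -0.580610, cos α = -0.814182, sin β = -0.195835, cos β = -0.980637, cos(α−β) = 0.912120, d² = 113.442953. Work in radians in the unit-radius frame; every candidate has L = ρ·(t + p + q).
LSL: p² = 2 + d² − 2cos(α−β) + 2d(sin α − sin β) = 105.422250; p = √p² = 10.267534; φ = atan2(cos β − cos α, d + sin α − sin β) = -0.016213 rad; t = (φ − α) mod 2π = 2.505902 rad, q = (β − φ) mod 2π = 3.354914 rad → L = 3.01·(2.505902 + 10.267534 + 3.354914) = 3.01·16.128349 = 48.546332 m
RSR: p² = 2 + d² − 2cos(α−β) + 2d(sin β − sin α) = 121.815176; p = √p² = 11.036991; φ = atan2(cos α − cos β, d − sin α + sin β) = 0.015082 rad; t = (α − φ) mod 2π = 3.745989 rad, q = (φ − β) mod 2π = 2.959566 rad → L = 3.01·(3.745989 + 11.036991 + 2.959566) = 3.01·17.742546 = 53.405064 m
LSR: p² = d² − 2 + 2cos(α−β) + 2d(sin α + sin β) = 96.727427; p = √p² = 9.835010; φ = atan2(−cos α − cos β, d + sin α + sin β) − atan2(−2, p) = 0.380419 rad; t = (φ − α) mod 2π = 2.902534 rad, q = (φ − β) mod 2π = 3.324904 rad → L = 3.01·(2.902534 + 9.835010 + 3.324904) = 3.01·16.062448 = 48.347968 m
RSL: p² = d² − 2 + 2cos(α−β) − 2d(sin α + sin β) = 129.806959; p = √p² = 11.393286; φ = atan2(cos α + cos β, d − sin α − sin β) − atan2(2, p) = -0.329561 rad; t = (α − φ) mod 2π = 4.090632 rad, q = (β − φ) mod 2π = 3.668262 rad → L = 3.01·(4.090632 + 11.393286 + 3.668262) = 3.01·19.152180 = 57.648063 m
RLR: c = (6 − d² + 2cos(α−β) + 2d(sin α − sin β))/8 = -14.226897, |c| > 1 → infeasible
LRL: c = (6 − d² + 2cos(α−β) − 2d(sin α − sin β))/8 = -12.177781, |c| > 1 → infeasible
Shortest: LSR with L = 48.347968 m ≈ 48.3480 m
Convert LSR to answer units (arcs ×180/π): t = 2.902534·180/π = 166.3029°, p = ρ·p = 3.01·9.835010 = 29.6034 m, q = 3.324904·180/π = 190.5029°, L = 48.3480 m.

LSR: t = 166.3029°, p = 29.6034 m, q = 190.5029°, L = 48.3480 m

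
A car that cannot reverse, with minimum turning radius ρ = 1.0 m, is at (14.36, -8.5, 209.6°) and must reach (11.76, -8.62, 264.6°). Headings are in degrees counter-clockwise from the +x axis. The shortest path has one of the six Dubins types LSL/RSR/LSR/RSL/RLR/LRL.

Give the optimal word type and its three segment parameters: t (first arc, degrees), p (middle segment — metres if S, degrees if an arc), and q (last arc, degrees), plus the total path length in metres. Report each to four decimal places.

RLR: t = 139.6869°, p = 252.3789°, q = 57.6920°, L = 7.8498 m

Let ψ = atan2(Δy, Δx) = atan2(-0.12, -2.60) = -177.3575° be the start→goal bearing.
Normalize: d = |goal − start| / ρ = 2.602768/1.0 = 2.602768, α = (θ_start − ψ) mod 360° = 26.9575° = 0.470496 rad, β = (θ_goal − ψ) mod 360° = 81.9575° = 1.430427 rad.
Common terms: sin α = 0.453329, cos α = 0.891343, sin β = 0.990164, cos β = 0.139908, cos(α−β) = 0.573576, d² = 6.774400. Work in radians in the unit-radius frame; every candidate has L = ρ·(t + p + q).
LSL: p² = 2 + d² − 2cos(α−β) + 2d(sin α − sin β) = 4.832730; p = √p² = 2.198347; φ = atan2(cos β − cos α, d + sin α − sin β) = -0.348851 rad; t = (φ − α) mod 2π = 5.463838 rad, q = (β − φ) mod 2π = 1.779278 rad → L = 1.0·(5.463838 + 2.198347 + 1.779278) = 1.0·9.441463 = 9.441463 m
RSR: p² = 2 + d² − 2cos(α−β) + 2d(sin β − sin α) = 10.421764; p = √p² = 3.228276; φ = atan2(cos α − cos β, d − sin α + sin β) = 0.234922 rad; t = (α − φ) mod 2π = 0.235575 rad, q = (φ − β) mod 2π = 5.087679 rad → L = 1.0·(0.235575 + 3.228276 + 5.087679) = 1.0·8.551530 = 8.551530 m
LSR: p² = d² − 2 + 2cos(α−β) + 2d(sin α + sin β) = 13.435708; p = √p² = 3.665475; φ = atan2(−cos α − cos β, d + sin α + sin β) − atan2(−2, p) = 0.249931 rad; t = (φ − α) mod 2π = 6.062620 rad, q = (φ − β) mod 2π = 5.102689 rad → L = 1.0·(6.062620 + 3.665475 + 5.102689) = 1.0·14.830784 = 14.830784 m
RSL: p² = d² − 2 + 2cos(α−β) − 2d(sin α + sin β) = -1.592602 < 0 → infeasible
RLR: c = (6 − d² + 2cos(α−β) + 2d(sin α − sin β))/8 = -0.302721; p = 2π − arccos c = 4.404843 rad; φ = atan2(cos α − cos β, d − sin α + sin β) = 0.234922 rad; t = (α − φ + p/2) mod 2π = 2.437996 rad, q = (α − β − t + p) mod 2π = 1.006916 rad → L = 1.0·(2.437996 + 4.404843 + 1.006916) = 1.0·7.849755 = 7.849755 m
LRL: c = (6 − d² + 2cos(α−β) − 2d(sin α − sin β))/8 = 0.395909; p = 2π − arccos c = 5.119446 rad; φ = atan2(cos β − cos α, d + sin α − sin β) = -0.348851 rad; t = (φ − α + p/2) mod 2π = 1.740376 rad, q = (β − α − t + p) mod 2π = 4.339001 rad → L = 1.0·(1.740376 + 5.119446 + 4.339001) = 1.0·11.198824 = 11.198824 m
Shortest: RLR with L = 7.849755 m ≈ 7.8498 m
Convert RLR to answer units (arcs ×180/π): t = 2.437996·180/π = 139.6869°, p = 4.404843·180/π = 252.3789°, q = 1.006916·180/π = 57.6920°, L = 7.8498 m.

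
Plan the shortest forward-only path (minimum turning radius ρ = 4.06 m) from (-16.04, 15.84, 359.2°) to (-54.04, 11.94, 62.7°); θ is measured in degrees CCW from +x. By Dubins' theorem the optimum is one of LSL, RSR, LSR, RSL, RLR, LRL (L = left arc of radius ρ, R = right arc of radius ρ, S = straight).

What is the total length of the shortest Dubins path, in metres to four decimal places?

55.3878 m

Let ψ = atan2(Δy, Δx) = atan2(-3.90, -38.00) = -174.1402° be the start→goal bearing.
Normalize: d = |goal − start| / ρ = 38.199607/4.06 = 9.408770, α = (θ_start − ψ) mod 360° = 173.3402° = 3.025357 rad, β = (θ_goal − ψ) mod 360° = 236.8402° = 4.133641 rad.
Common terms: sin α = 0.115975, cos α = -0.993252, sin β = -0.837148, cos β = -0.546977, cos(α−β) = 0.446198, d² = 88.524958. Work in radians in the unit-radius frame; every candidate has L = ρ·(t + p + q).
LSL: p² = 2 + d² − 2cos(α−β) + 2d(sin α − sin β) = 107.567983; p = √p² = 10.371499; φ = atan2(cos β − cos α, d + sin α − sin β) = 0.043042 rad; t = (φ − α) mod 2π = 3.300871 rad, q = (β − φ) mod 2π = 4.090598 rad → L = 4.06·(3.300871 + 10.371499 + 4.090598) = 4.06·17.762968 = 72.117650 m
RSR: p² = 2 + d² − 2cos(α−β) + 2d(sin β − sin α) = 71.697142; p = √p² = 8.467416; φ = atan2(cos α − cos β, d − sin α + sin β) = -0.052729 rad; t = (α − φ) mod 2π = 3.078086 rad, q = (φ − β) mod 2π = 2.096815 rad → L = 4.06·(3.078086 + 8.467416 + 2.096815) = 4.06·13.642318 = 55.387810 m
LSR: p² = d² − 2 + 2cos(α−β) + 2d(sin α + sin β) = 73.846645; p = √p² = 8.593407; φ = atan2(−cos α − cos β, d + sin α + sin β) − atan2(−2, p) = 0.404133 rad; t = (φ − α) mod 2π = 3.661962 rad, q = (φ − β) mod 2π = 2.553678 rad → L = 4.06·(3.661962 + 8.593407 + 2.553678) = 4.06·14.809047 = 60.124730 m
RSL: p² = d² − 2 + 2cos(α−β) − 2d(sin α + sin β) = 100.988063; p = √p² = 10.049282; φ = atan2(cos α + cos β, d − sin α − sin β) − atan2(2, p) = -0.347344 rad; t = (α − φ) mod 2π = 3.372700 rad, q = (β − φ) mod 2π = 4.480984 rad → L = 4.06·(3.372700 + 10.049282 + 4.480984) = 4.06·17.902966 = 72.686043 m
RLR: c = (6 − d² + 2cos(α−β) + 2d(sin α − sin β))/8 = -7.962143, |c| > 1 → infeasible
LRL: c = (6 − d² + 2cos(α−β) − 2d(sin α − sin β))/8 = -12.445998, |c| > 1 → infeasible
Shortest: RSR with L = 55.387810 m ≈ 55.3878 m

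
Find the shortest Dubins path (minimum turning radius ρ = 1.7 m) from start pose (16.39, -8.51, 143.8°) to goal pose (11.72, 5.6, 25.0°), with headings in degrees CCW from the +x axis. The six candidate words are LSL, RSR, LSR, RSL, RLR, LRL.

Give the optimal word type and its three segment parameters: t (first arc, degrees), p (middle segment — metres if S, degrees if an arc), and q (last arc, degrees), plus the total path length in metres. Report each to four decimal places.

Let ψ = atan2(Δy, Δx) = atan2(14.11, -4.67) = 108.3130° be the start→goal bearing.
Normalize: d = |goal − start| / ρ = 14.862739/1.7 = 8.742787, α = (θ_start − ψ) mod 360° = 35.4870° = 0.619364 rad, β = (θ_goal − ψ) mod 360° = 276.6870° = 4.829098 rad.
Common terms: sin α = 0.580518, cos α = 0.814248, sin β = -0.993197, cos β = 0.116445, cos(α−β) = -0.481754, d² = 76.436332. Work in radians in the unit-radius frame; every candidate has L = ρ·(t + p + q).
LSL: p² = 2 + d² − 2cos(α−β) + 2d(sin α − sin β) = 106.917147; p = √p² = 10.340075; φ = atan2(cos β − cos α, d + sin α − sin β) = -0.067537 rad; t = (φ − α) mod 2π = 5.596284 rad, q = (β − φ) mod 2π = 4.896635 rad → L = 1.7·(5.596284 + 10.340075 + 4.896635) = 1.7·20.832994 = 35.416090 m
RSR: p² = 2 + d² − 2cos(α−β) + 2d(sin β − sin α) = 51.882532; p = √p² = 7.202953; φ = atan2(cos α − cos β, d − sin α + sin β) = 0.097030 rad; t = (α − φ) mod 2π = 0.522335 rad, q = (φ − β) mod 2π = 1.551116 rad → L = 1.7·(0.522335 + 7.202953 + 1.551116) = 1.7·9.276404 = 15.769887 m
LSR: p² = d² − 2 + 2cos(α−β) + 2d(sin α + sin β) = 66.256885; p = √p² = 8.139833; φ = atan2(−cos α − cos β, d + sin α + sin β) − atan2(−2, p) = 0.129668 rad; t = (φ − α) mod 2π = 5.793489 rad, q = (φ − β) mod 2π = 1.583755 rad → L = 1.7·(5.793489 + 8.139833 + 1.583755) = 1.7·15.517076 = 26.379030 m
RSL: p² = d² − 2 + 2cos(α−β) − 2d(sin α + sin β) = 80.688764; p = √p² = 8.982692; φ = atan2(cos α + cos β, d − sin α − sin β) − atan2(2, p) = -0.117771 rad; t = (α − φ) mod 2π = 0.737135 rad, q = (β − φ) mod 2π = 4.946869 rad → L = 1.7·(0.737135 + 8.982692 + 4.946869) = 1.7·14.666696 = 24.933384 m
RLR: c = (6 − d² + 2cos(α−β) + 2d(sin α − sin β))/8 = -5.485316, |c| > 1 → infeasible
LRL: c = (6 − d² + 2cos(α−β) − 2d(sin α − sin β))/8 = -12.364643, |c| > 1 → infeasible
Shortest: RSR with L = 15.769887 m ≈ 15.7699 m
Convert RSR to answer units (arcs ×180/π): t = 0.522335·180/π = 29.9276°, p = ρ·p = 1.7·7.202953 = 12.2450 m, q = 1.551116·180/π = 88.8724°, L = 15.7699 m.

RSR: t = 29.9276°, p = 12.2450 m, q = 88.8724°, L = 15.7699 m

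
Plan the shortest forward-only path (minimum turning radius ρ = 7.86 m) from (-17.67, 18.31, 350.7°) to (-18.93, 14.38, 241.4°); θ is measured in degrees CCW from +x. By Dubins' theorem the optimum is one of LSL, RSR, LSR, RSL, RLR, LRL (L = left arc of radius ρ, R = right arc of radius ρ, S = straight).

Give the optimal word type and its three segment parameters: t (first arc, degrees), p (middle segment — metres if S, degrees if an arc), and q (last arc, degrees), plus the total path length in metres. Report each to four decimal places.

RLR: t = 19.4329°, p = 321.9425°, q = 51.8096°, L = 53.9383 m

Let ψ = atan2(Δy, Δx) = atan2(-3.93, -1.26) = -107.7764° be the start→goal bearing.
Normalize: d = |goal − start| / ρ = 4.127045/7.86 = 0.525069, α = (θ_start − ψ) mod 360° = 98.4764° = 1.718738 rad, β = (θ_goal − ψ) mod 360° = 349.1764° = 6.094278 rad.
Common terms: sin α = 0.989077, cos α = -0.147402, sin β = -0.187786, cos β = 0.982210, cos(α−β) = -0.330514, d² = 0.275698. Work in radians in the unit-radius frame; every candidate has L = ρ·(t + p + q).
LSL: p² = 2 + d² − 2cos(α−β) + 2d(sin α − sin β) = 4.172595; p = √p² = 2.042693; φ = atan2(cos β − cos α, d + sin α − sin β) = 0.585962 rad; t = (φ − α) mod 2π = 5.150410 rad, q = (β − φ) mod 2π = 5.508316 rad → L = 7.86·(5.150410 + 2.042693 + 5.508316) = 7.86·12.701419 = 99.833153 m
RSR: p² = 2 + d² − 2cos(α−β) + 2d(sin β − sin α) = 1.700858; p = √p² = 1.304169; φ = atan2(cos α − cos β, d − sin α + sin β) = -2.094137 rad; t = (α − φ) mod 2π = 3.812874 rad, q = (φ − β) mod 2π = 4.377956 rad → L = 7.86·(3.812874 + 1.304169 + 4.377956) = 7.86·9.495000 = 74.630697 m
LSR: p² = d² − 2 + 2cos(α−β) + 2d(sin α + sin β) = -1.543864 < 0 → infeasible
RSL: p² = d² − 2 + 2cos(α−β) − 2d(sin α + sin β) = -3.226797 < 0 → infeasible
RLR: c = (6 − d² + 2cos(α−β) + 2d(sin α − sin β))/8 = 0.787393; p = 2π − arccos c = 5.618957 rad; φ = atan2(cos α − cos β, d − sin α + sin β) = -2.094137 rad; t = (α − φ + p/2) mod 2π = 0.339168 rad, q = (α − β − t + p) mod 2π = 0.904249 rad → L = 7.86·(0.339168 + 5.618957 + 0.904249) = 7.86·6.862374 = 53.938257 m
LRL: c = (6 − d² + 2cos(α−β) − 2d(sin α − sin β))/8 = 0.478426; p = 2π − arccos c = 5.211250 rad; φ = atan2(cos β − cos α, d + sin α − sin β) = 0.585962 rad; t = (φ − α + p/2) mod 2π = 1.472850 rad, q = (β − α − t + p) mod 2π = 1.830755 rad → L = 7.86·(1.472850 + 5.211250 + 1.830755) = 7.86·8.514855 = 66.926760 m
Shortest: RLR with L = 53.938257 m ≈ 53.9383 m
Convert RLR to answer units (arcs ×180/π): t = 0.339168·180/π = 19.4329°, p = 5.618957·180/π = 321.9425°, q = 0.904249·180/π = 51.8096°, L = 53.9383 m.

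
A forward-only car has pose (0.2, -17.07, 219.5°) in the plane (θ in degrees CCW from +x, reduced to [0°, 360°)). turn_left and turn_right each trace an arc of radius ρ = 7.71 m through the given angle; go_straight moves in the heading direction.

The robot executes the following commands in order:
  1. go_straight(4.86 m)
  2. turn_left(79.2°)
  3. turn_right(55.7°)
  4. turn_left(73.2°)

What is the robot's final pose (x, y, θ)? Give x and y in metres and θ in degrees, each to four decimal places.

set_pose: (x, y, θ) = (0.2000, -17.0700, 219.5000°), ρ = 7.71
go_straight(4.86): x += 4.86·cos θ, y += 4.86·sin θ → (-3.5501, -20.1613, 219.5000°)
turn_left(79.2°): centre at ρ to the left, rotate +79.2° → (-5.4087, -29.8131, 298.7000°)
turn_right(55.7°): centre at ρ to the right, rotate −55.7° → (-5.3019, -37.0159, 243.0000°)
turn_left(73.2°): centre at ρ to the left, rotate +73.2° → (-3.7686, -46.0809, 316.2000°)

(-3.7686, -46.0809, 316.2000°)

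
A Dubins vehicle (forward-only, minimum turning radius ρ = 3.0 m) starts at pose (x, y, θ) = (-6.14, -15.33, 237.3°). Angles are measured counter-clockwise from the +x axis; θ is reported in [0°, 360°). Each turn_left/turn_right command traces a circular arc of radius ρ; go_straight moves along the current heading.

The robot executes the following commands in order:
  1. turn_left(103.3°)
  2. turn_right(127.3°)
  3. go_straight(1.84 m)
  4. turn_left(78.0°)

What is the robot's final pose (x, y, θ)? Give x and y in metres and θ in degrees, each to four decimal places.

set_pose: (x, y, θ) = (-6.1400, -15.3300, 237.3000°), ρ = 3.0
turn_left(103.3°): centre at ρ to the left, rotate +103.3° → (-4.6120, -19.7804, 340.6000°)
turn_right(127.3°): centre at ρ to the right, rotate −127.3° → (-3.9614, -25.1175, 213.3000°)
go_straight(1.84): x += 1.84·cos θ, y += 1.84·sin θ → (-5.4993, -26.1277, 213.3000°)
turn_left(78.0°): centre at ρ to the left, rotate +78.0° → (-6.6473, -29.7249, 291.3000°)

(-6.6473, -29.7249, 291.3000°)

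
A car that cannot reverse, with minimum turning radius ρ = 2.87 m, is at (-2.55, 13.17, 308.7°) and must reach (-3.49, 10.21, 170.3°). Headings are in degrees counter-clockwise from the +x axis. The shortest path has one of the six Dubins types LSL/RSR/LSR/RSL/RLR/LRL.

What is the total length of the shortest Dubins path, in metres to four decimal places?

Let ψ = atan2(Δy, Δx) = atan2(-2.96, -0.94) = -107.6182° be the start→goal bearing.
Normalize: d = |goal − start| / ρ = 3.105672/2.87 = 1.082116, α = (θ_start − ψ) mod 360° = 56.3182° = 0.982937 rad, β = (θ_goal − ψ) mod 360° = 277.9182° = 4.850587 rad.
Common terms: sin α = 0.832130, cos α = 0.554581, sin β = -0.990466, cos β = 0.137758, cos(α−β) = -0.747798, d² = 1.170975. Work in radians in the unit-radius frame; every candidate has L = ρ·(t + p + q).
LSL: p² = 2 + d² − 2cos(α−β) + 2d(sin α − sin β) = 8.611090; p = √p² = 2.934466; φ = atan2(cos β − cos α, d + sin α − sin β) = -0.142526 rad; t = (φ − α) mod 2π = 5.157722 rad, q = (β − φ) mod 2π = 4.993113 rad → L = 2.87·(5.157722 + 2.934466 + 4.993113) = 2.87·13.085301 = 37.554813 m
RSR: p² = 2 + d² − 2cos(α−β) + 2d(sin β − sin α) = 0.722051; p = √p² = 0.849736; φ = atan2(cos α − cos β, d − sin α + sin β) = 2.628893 rad; t = (α − φ) mod 2π = 4.637229 rad, q = (φ − β) mod 2π = 4.061492 rad → L = 2.87·(4.637229 + 0.849736 + 4.061492) = 2.87·9.548457 = 27.404072 m
LSR: p² = d² − 2 + 2cos(α−β) + 2d(sin α + sin β) = -2.667297 < 0 → infeasible
RSL: p² = d² − 2 + 2cos(α−β) − 2d(sin α + sin β) = -1.981946 < 0 → infeasible
RLR: c = (6 − d² + 2cos(α−β) + 2d(sin α − sin β))/8 = 0.909744; p = 2π − arccos c = 5.855055 rad; φ = atan2(cos α − cos β, d − sin α + sin β) = 2.628893 rad; t = (α − φ + p/2) mod 2π = 1.281572 rad, q = (α − β − t + p) mod 2π = 0.705834 rad → L = 2.87·(1.281572 + 5.855055 + 0.705834) = 2.87·7.842460 = 22.507861 m
LRL: c = (6 − d² + 2cos(α−β) − 2d(sin α − sin β))/8 = -0.076386; p = 2π − arccos c = 4.635928 rad; φ = atan2(cos β − cos α, d + sin α − sin β) = -0.142526 rad; t = (φ − α + p/2) mod 2π = 1.192501 rad, q = (β − α − t + p) mod 2π = 1.027891 rad → L = 2.87·(1.192501 + 4.635928 + 1.027891) = 2.87·6.856321 = 19.677641 m
Shortest: LRL with L = 19.677641 m ≈ 19.6776 m

19.6776 m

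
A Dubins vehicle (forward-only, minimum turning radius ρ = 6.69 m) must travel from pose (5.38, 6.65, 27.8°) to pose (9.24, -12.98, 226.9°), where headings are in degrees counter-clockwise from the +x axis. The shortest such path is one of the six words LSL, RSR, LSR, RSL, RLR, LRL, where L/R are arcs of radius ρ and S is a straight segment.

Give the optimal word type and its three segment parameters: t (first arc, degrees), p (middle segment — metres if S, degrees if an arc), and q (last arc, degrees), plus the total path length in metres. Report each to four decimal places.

Let ψ = atan2(Δy, Δx) = atan2(-19.63, 3.86) = -78.8754° be the start→goal bearing.
Normalize: d = |goal − start| / ρ = 20.005912/6.69 = 2.990420, α = (θ_start − ψ) mod 360° = 106.6754° = 1.861837 rad, β = (θ_goal − ψ) mod 360° = 305.7754° = 5.336788 rad.
Common terms: sin α = 0.957946, cos α = -0.286950, sin β = -0.811315, cos β = 0.584610, cos(α−β) = -0.944949, d² = 8.942613. Work in radians in the unit-radius frame; every candidate has L = ρ·(t + p + q).
LSL: p² = 2 + d² − 2cos(α−β) + 2d(sin α − sin β) = 23.414176; p = √p² = 4.838820; φ = atan2(cos β − cos α, d + sin α − sin β) = 0.181107 rad; t = (φ − α) mod 2π = 4.602455 rad, q = (β − φ) mod 2π = 5.155681 rad → L = 6.69·(4.602455 + 4.838820 + 5.155681) = 6.69·14.596956 = 97.653632 m
RSR: p² = 2 + d² − 2cos(α−β) + 2d(sin β − sin α) = 2.250847; p = √p² = 1.500282; φ = atan2(cos α − cos β, d − sin α + sin β) = -0.619871 rad; t = (α − φ) mod 2π = 2.481708 rad, q = (φ − β) mod 2π = 0.326527 rad → L = 6.69·(2.481708 + 1.500282 + 0.326527) = 6.69·4.308517 = 28.823979 m
LSR: p² = d² − 2 + 2cos(α−β) + 2d(sin α + sin β) = 5.929692; p = √p² = 2.435096; φ = atan2(−cos α − cos β, d + sin α + sin β) − atan2(−2, p) = 0.593006 rad; t = (φ − α) mod 2π = 5.014354 rad, q = (φ − β) mod 2π = 1.539404 rad → L = 6.69·(5.014354 + 2.435096 + 1.539404) = 6.69·8.988854 = 60.135430 m
RSL: p² = d² − 2 + 2cos(α−β) − 2d(sin α + sin β) = 4.175739; p = √p² = 2.043463; φ = atan2(cos α + cos β, d − sin α − sin β) − atan2(2, p) = -0.670359 rad; t = (α − φ) mod 2π = 2.532197 rad, q = (β − φ) mod 2π = 6.007147 rad → L = 6.69·(2.532197 + 2.043463 + 6.007147) = 6.69·10.582806 = 70.798973 m
RLR: c = (6 − d² + 2cos(α−β) + 2d(sin α − sin β))/8 = 0.718644; p = 2π − arccos c = 5.514240 rad; φ = atan2(cos α − cos β, d − sin α + sin β) = -0.619871 rad; t = (α − φ + p/2) mod 2π = 5.238828 rad, q = (α − β − t + p) mod 2π = 3.083646 rad → L = 6.69·(5.238828 + 5.514240 + 3.083646) = 6.69·13.836714 = 92.567615 m
LRL: c = (6 − d² + 2cos(α−β) − 2d(sin α − sin β))/8 = -1.926772, |c| > 1 → infeasible
Shortest: RSR with L = 28.823979 m ≈ 28.8240 m
Convert RSR to answer units (arcs ×180/π): t = 2.481708·180/π = 142.1914°, p = ρ·p = 6.69·1.500282 = 10.0369 m, q = 0.326527·180/π = 18.7086°, L = 28.8240 m.

RSR: t = 142.1914°, p = 10.0369 m, q = 18.7086°, L = 28.8240 m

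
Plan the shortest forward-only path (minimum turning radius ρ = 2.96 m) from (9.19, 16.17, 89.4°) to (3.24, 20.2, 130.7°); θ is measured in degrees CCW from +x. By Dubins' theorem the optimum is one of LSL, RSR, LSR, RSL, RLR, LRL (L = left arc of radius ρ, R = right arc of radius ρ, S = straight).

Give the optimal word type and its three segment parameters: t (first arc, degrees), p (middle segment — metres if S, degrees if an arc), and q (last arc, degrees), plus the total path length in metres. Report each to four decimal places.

LSR: t = 89.9240°, p = 0.8160 m, q = 48.6240°, L = 7.9736 m

Let ψ = atan2(Δy, Δx) = atan2(4.03, -5.95) = 145.8898° be the start→goal bearing.
Normalize: d = |goal − start| / ρ = 7.186334/2.96 = 2.427816, α = (θ_start − ψ) mod 360° = 303.5102° = 5.297253 rad, β = (θ_goal − ψ) mod 360° = 344.8102° = 6.018074 rad.
Common terms: sin α = -0.833787, cos α = 0.552086, sin β = -0.262017, cos β = 0.965063, cos(α−β) = 0.751264, d² = 5.894289. Work in radians in the unit-radius frame; every candidate has L = ρ·(t + p + q).
LSL: p² = 2 + d² − 2cos(α−β) + 2d(sin α − sin β) = 3.615455; p = √p² = 1.901435; φ = atan2(cos β − cos α, d + sin α − sin β) = 0.218937 rad; t = (φ − α) mod 2π = 1.204870 rad, q = (β − φ) mod 2π = 5.799136 rad → L = 2.96·(1.204870 + 1.901435 + 5.799136) = 2.96·8.905441 = 26.360106 m
RSR: p² = 2 + d² − 2cos(α−β) + 2d(sin β − sin α) = 9.168066; p = √p² = 3.027881; φ = atan2(cos α − cos β, d − sin α + sin β) = -0.136818 rad; t = (α − φ) mod 2π = 5.434071 rad, q = (φ − β) mod 2π = 0.128294 rad → L = 2.96·(5.434071 + 3.027881 + 0.128294) = 2.96·8.590246 = 25.427127 m
LSR: p² = d² − 2 + 2cos(α−β) + 2d(sin α + sin β) = 0.075994; p = √p² = 0.275670; φ = atan2(−cos α − cos β, d + sin α + sin β) − atan2(−2, p) = 0.583537 rad; t = (φ − α) mod 2π = 1.569470 rad, q = (φ − β) mod 2π = 0.848649 rad → L = 2.96·(1.569470 + 0.275670 + 0.848649) = 2.96·2.693790 = 7.973618 m
RSL: p² = d² − 2 + 2cos(α−β) − 2d(sin α + sin β) = 10.717640; p = √p² = 3.273781; φ = atan2(cos α + cos β, d − sin α − sin β) − atan2(2, p) = -0.141831 rad; t = (α − φ) mod 2π = 5.439084 rad, q = (β − φ) mod 2π = 6.159905 rad → L = 2.96·(5.439084 + 3.273781 + 6.159905) = 2.96·14.872769 = 44.023396 m
RLR: c = (6 − d² + 2cos(α−β) + 2d(sin α − sin β))/8 = -0.146008; p = 2π − arccos c = 4.565857 rad; φ = atan2(cos α − cos β, d − sin α + sin β) = -0.136818 rad; t = (α − φ + p/2) mod 2π = 1.433814 rad, q = (α − β − t + p) mod 2π = 2.411222 rad → L = 2.96·(1.433814 + 4.565857 + 2.411222) = 2.96·8.410893 = 24.896243 m
LRL: c = (6 − d² + 2cos(α−β) − 2d(sin α − sin β))/8 = 0.548068; p = 2π − arccos c = 5.292442 rad; φ = atan2(cos β − cos α, d + sin α − sin β) = 0.218937 rad; t = (φ − α + p/2) mod 2π = 3.851091 rad, q = (β − α − t + p) mod 2π = 2.162172 rad → L = 2.96·(3.851091 + 5.292442 + 2.162172) = 2.96·11.305705 = 33.464886 m
Shortest: LSR with L = 7.973618 m ≈ 7.9736 m
Convert LSR to answer units (arcs ×180/π): t = 1.569470·180/π = 89.9240°, p = ρ·p = 2.96·0.275670 = 0.8160 m, q = 0.848649·180/π = 48.6240°, L = 7.9736 m.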